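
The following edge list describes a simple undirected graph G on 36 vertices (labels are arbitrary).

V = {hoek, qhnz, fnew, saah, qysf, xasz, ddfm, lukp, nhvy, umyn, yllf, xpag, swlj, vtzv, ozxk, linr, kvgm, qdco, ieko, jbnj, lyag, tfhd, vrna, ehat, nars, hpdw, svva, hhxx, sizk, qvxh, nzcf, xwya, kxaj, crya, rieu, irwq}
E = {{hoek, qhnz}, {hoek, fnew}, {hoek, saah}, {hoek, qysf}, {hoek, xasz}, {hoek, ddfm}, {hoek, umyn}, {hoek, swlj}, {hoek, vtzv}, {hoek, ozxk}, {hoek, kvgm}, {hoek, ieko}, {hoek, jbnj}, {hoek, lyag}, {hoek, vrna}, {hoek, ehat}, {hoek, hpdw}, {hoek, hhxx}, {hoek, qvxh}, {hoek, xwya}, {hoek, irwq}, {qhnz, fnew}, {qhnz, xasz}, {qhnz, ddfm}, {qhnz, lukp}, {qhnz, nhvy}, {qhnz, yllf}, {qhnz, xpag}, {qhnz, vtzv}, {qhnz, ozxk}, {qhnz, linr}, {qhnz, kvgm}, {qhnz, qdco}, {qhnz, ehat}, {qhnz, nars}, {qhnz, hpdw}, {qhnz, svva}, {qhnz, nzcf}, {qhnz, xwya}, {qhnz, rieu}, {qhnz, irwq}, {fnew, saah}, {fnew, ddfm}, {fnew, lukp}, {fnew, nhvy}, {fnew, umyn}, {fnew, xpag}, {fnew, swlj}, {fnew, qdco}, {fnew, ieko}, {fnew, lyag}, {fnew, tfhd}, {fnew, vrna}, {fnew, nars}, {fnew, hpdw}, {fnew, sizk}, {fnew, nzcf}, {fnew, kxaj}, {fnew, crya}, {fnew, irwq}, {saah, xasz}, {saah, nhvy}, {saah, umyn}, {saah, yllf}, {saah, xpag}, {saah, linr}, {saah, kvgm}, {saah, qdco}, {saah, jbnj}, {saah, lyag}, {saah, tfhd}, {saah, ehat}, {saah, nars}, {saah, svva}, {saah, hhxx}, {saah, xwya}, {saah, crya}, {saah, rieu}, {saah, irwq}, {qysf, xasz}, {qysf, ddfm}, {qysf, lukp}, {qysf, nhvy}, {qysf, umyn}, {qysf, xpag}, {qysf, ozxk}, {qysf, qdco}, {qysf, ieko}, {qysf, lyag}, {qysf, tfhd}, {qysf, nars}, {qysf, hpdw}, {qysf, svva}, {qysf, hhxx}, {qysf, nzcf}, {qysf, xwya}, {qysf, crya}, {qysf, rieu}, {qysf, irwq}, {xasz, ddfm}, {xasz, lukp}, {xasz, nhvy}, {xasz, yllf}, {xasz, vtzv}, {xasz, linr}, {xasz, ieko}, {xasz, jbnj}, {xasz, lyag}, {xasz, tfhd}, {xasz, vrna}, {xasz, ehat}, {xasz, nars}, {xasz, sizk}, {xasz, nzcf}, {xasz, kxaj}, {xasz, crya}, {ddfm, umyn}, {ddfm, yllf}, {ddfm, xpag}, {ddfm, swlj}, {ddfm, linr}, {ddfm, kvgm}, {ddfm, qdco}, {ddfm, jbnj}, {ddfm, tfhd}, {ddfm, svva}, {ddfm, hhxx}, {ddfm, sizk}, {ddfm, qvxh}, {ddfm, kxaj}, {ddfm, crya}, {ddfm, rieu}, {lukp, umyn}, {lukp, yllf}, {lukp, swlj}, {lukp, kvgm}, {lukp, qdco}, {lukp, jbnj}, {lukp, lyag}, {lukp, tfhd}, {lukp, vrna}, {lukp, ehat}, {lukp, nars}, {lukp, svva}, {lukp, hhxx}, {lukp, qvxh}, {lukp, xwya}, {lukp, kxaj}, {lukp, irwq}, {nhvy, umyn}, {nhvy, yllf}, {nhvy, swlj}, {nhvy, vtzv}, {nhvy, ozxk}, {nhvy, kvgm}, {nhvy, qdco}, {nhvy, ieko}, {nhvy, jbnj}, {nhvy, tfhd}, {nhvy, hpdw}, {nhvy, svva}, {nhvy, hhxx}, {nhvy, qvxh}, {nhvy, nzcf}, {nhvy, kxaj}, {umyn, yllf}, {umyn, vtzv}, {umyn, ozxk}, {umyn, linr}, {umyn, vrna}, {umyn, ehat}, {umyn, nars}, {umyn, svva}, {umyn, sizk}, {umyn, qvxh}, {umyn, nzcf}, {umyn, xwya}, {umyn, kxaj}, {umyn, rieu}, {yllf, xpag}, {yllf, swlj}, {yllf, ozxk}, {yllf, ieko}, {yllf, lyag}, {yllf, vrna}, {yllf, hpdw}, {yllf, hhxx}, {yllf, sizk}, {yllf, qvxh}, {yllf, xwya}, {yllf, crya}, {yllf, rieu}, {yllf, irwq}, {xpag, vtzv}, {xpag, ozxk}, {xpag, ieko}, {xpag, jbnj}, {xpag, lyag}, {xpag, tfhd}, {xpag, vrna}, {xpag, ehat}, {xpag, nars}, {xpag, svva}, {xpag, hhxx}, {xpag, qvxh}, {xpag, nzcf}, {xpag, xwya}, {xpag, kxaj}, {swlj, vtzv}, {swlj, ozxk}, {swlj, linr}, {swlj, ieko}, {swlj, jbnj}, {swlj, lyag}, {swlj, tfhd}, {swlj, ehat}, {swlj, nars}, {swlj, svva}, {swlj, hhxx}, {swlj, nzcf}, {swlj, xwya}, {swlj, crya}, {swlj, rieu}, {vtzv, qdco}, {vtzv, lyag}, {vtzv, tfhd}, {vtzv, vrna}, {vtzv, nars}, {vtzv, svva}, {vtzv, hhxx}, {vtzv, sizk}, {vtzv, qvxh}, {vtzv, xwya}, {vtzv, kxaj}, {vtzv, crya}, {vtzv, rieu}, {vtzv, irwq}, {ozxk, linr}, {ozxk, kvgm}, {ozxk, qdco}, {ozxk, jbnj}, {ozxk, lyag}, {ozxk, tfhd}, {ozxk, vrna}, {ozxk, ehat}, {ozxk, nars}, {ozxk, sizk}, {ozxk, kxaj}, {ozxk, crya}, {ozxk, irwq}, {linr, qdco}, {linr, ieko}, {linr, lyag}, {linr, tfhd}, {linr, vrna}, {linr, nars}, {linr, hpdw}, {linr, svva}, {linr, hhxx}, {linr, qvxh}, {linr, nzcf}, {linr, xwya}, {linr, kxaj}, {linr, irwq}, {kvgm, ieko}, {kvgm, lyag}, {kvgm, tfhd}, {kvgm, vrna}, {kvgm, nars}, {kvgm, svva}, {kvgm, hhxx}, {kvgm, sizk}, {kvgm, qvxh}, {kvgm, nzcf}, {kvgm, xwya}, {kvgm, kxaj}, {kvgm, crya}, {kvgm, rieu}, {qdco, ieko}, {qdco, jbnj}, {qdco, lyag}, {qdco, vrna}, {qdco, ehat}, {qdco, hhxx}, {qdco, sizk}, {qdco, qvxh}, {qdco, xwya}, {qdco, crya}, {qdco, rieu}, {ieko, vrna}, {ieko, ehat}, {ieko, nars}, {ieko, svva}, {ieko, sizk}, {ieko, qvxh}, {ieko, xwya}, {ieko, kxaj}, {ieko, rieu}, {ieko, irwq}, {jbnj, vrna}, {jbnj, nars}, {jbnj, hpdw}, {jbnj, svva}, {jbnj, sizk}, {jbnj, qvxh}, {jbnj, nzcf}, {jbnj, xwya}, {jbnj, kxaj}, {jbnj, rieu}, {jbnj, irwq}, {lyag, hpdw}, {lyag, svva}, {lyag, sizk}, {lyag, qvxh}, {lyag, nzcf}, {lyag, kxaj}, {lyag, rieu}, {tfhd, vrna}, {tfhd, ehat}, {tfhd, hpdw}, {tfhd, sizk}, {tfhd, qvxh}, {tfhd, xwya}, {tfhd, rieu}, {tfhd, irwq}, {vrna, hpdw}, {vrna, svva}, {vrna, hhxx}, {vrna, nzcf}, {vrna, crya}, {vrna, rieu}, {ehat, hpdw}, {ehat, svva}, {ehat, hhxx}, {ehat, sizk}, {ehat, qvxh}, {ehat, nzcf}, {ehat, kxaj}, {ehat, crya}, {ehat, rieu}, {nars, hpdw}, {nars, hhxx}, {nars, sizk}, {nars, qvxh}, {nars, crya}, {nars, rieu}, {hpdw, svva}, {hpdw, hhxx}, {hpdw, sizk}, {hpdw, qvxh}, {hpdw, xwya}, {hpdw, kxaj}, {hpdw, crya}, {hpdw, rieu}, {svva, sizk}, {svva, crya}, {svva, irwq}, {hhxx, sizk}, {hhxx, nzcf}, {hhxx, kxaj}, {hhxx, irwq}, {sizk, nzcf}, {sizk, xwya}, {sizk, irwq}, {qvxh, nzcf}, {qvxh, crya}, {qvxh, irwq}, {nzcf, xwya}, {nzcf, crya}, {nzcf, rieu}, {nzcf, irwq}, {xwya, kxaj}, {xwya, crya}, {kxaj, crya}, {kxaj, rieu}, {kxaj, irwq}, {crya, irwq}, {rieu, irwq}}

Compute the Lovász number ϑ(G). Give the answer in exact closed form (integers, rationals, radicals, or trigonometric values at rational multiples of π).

8

N(nzcf) = {qhnz, fnew, qysf, xasz, nhvy, umyn, xpag, swlj, linr, kvgm, jbnj, lyag, vrna, ehat, hhxx, sizk, qvxh, xwya, crya, rieu, irwq}, |N(nzcf)| = 21.
N(rieu) = {qhnz, saah, qysf, ddfm, umyn, yllf, swlj, vtzv, kvgm, qdco, ieko, jbnj, lyag, tfhd, vrna, ehat, nars, hpdw, nzcf, kxaj, irwq}, |N(rieu)| = 21.
N(qdco) = {qhnz, fnew, saah, qysf, ddfm, lukp, nhvy, vtzv, ozxk, linr, ieko, jbnj, lyag, vrna, ehat, hhxx, sizk, qvxh, xwya, crya, rieu}, |N(qdco)| = 21.
N(nhvy) = {qhnz, fnew, saah, qysf, xasz, umyn, yllf, swlj, vtzv, ozxk, kvgm, qdco, ieko, jbnj, tfhd, hpdw, svva, hhxx, qvxh, nzcf, kxaj}, |N(nhvy)| = 21.
G on 36 vertices is 21-regular; Kneser K(9,2) on C(9,2)=36 vertices.
spec(A) ≈ [21.0, 1.0, -6.0] (distinct, 6 d.p.).
−36·(-6) / ((21)−(-6)) = 8 = ϑ(G).
Numerically 8.00000.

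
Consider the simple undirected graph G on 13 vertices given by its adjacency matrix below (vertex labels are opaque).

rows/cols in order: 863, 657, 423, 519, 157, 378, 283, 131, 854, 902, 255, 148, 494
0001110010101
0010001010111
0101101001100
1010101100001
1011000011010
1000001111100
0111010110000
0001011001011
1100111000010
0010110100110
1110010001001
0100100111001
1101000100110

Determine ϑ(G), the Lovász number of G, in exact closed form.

sqrt(13)

Vertex 902 has 6 neighbors: 423, 157, 378, 131, 255, 148.
N(131) = {519, 378, 283, 902, 148, 494}, |N(131)| = 6.
deg(378) = 6; N(378) = {863, 283, 131, 854, 902, 255}.
deg(283) = 6; N(283) = {657, 423, 519, 378, 131, 854}.
13-vertex 6-regular graph: Paley(13): SR with (k,λ,μ)=(6,2,3).
Distinct eigenvalues (to 4 d.p.): [6.0, 1.3028, -2.3028].
Lovász: ϑ = −13(-sqrt(13)/2 - 1/2)/(6+-(-sqrt(13)/2 - 1/2)) = sqrt(13).
≈ 3.605551 (to 6 d.p.).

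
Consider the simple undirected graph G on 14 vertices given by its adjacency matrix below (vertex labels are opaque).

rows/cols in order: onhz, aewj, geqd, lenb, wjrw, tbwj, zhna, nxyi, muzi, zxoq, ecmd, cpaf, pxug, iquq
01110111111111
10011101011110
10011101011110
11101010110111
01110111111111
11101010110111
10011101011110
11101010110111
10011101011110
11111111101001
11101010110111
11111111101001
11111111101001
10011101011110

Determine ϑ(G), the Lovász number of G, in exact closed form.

5

deg(tbwj) = 10; N(tbwj) = {onhz, aewj, geqd, wjrw, zhna, muzi, zxoq, cpaf, pxug, iquq}.
deg(wjrw) = 12; N(wjrw) = {aewj, geqd, lenb, tbwj, zhna, nxyi, muzi, zxoq, ecmd, cpaf, pxug, iquq}.
deg(zxoq) = 11; N(zxoq) = {onhz, aewj, geqd, lenb, wjrw, tbwj, zhna, nxyi, muzi, ecmd, iquq}.
Vertex nxyi has 10 neighbors: onhz, aewj, geqd, wjrw, zhna, muzi, zxoq, cpaf, pxug, iquq.
K_{5,4,3,2} (perfect); ϑ(G) = α(G) = max{5,4,3,2} = 5.
= 5.0000… (decimal).
5 ≤ 5 ≤ 5: collapsed.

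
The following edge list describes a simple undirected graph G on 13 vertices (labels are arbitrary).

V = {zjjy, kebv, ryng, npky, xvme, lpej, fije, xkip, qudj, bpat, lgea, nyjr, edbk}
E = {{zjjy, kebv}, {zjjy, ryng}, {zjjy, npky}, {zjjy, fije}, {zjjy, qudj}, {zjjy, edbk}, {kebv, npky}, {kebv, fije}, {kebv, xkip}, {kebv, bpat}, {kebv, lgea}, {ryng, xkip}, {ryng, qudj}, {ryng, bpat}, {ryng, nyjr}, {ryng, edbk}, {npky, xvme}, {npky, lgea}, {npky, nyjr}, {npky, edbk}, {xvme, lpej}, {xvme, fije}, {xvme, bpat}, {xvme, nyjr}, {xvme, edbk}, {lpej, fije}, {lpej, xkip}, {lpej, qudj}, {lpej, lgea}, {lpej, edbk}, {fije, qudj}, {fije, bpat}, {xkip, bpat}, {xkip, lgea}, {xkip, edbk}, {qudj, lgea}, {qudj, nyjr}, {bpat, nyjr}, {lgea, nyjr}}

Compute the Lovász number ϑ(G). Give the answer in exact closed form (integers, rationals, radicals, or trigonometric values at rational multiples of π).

sqrt(13)

N(edbk) = {zjjy, ryng, npky, xvme, lpej, xkip}, |N(edbk)| = 6.
Vertex kebv has 6 neighbors: zjjy, npky, fije, xkip, bpat, lgea.
deg(npky) = 6; N(npky) = {zjjy, kebv, xvme, lgea, nyjr, edbk}.
deg(ryng) = 6; N(ryng) = {zjjy, xkip, qudj, bpat, nyjr, edbk}.
G on 13 vertices is 6-regular; Paley(13): SR with (k,λ,μ)=(6,2,3).
Distinct eigenvalues (to 6 d.p.): [6.0, 1.302776, -2.302776].
λ_max=6, λ_min=-sqrt(13)/2 - 1/2; ϑ = −13·λ_min/(λ_max−λ_min) = sqrt(13).
Numerically 3.60555128.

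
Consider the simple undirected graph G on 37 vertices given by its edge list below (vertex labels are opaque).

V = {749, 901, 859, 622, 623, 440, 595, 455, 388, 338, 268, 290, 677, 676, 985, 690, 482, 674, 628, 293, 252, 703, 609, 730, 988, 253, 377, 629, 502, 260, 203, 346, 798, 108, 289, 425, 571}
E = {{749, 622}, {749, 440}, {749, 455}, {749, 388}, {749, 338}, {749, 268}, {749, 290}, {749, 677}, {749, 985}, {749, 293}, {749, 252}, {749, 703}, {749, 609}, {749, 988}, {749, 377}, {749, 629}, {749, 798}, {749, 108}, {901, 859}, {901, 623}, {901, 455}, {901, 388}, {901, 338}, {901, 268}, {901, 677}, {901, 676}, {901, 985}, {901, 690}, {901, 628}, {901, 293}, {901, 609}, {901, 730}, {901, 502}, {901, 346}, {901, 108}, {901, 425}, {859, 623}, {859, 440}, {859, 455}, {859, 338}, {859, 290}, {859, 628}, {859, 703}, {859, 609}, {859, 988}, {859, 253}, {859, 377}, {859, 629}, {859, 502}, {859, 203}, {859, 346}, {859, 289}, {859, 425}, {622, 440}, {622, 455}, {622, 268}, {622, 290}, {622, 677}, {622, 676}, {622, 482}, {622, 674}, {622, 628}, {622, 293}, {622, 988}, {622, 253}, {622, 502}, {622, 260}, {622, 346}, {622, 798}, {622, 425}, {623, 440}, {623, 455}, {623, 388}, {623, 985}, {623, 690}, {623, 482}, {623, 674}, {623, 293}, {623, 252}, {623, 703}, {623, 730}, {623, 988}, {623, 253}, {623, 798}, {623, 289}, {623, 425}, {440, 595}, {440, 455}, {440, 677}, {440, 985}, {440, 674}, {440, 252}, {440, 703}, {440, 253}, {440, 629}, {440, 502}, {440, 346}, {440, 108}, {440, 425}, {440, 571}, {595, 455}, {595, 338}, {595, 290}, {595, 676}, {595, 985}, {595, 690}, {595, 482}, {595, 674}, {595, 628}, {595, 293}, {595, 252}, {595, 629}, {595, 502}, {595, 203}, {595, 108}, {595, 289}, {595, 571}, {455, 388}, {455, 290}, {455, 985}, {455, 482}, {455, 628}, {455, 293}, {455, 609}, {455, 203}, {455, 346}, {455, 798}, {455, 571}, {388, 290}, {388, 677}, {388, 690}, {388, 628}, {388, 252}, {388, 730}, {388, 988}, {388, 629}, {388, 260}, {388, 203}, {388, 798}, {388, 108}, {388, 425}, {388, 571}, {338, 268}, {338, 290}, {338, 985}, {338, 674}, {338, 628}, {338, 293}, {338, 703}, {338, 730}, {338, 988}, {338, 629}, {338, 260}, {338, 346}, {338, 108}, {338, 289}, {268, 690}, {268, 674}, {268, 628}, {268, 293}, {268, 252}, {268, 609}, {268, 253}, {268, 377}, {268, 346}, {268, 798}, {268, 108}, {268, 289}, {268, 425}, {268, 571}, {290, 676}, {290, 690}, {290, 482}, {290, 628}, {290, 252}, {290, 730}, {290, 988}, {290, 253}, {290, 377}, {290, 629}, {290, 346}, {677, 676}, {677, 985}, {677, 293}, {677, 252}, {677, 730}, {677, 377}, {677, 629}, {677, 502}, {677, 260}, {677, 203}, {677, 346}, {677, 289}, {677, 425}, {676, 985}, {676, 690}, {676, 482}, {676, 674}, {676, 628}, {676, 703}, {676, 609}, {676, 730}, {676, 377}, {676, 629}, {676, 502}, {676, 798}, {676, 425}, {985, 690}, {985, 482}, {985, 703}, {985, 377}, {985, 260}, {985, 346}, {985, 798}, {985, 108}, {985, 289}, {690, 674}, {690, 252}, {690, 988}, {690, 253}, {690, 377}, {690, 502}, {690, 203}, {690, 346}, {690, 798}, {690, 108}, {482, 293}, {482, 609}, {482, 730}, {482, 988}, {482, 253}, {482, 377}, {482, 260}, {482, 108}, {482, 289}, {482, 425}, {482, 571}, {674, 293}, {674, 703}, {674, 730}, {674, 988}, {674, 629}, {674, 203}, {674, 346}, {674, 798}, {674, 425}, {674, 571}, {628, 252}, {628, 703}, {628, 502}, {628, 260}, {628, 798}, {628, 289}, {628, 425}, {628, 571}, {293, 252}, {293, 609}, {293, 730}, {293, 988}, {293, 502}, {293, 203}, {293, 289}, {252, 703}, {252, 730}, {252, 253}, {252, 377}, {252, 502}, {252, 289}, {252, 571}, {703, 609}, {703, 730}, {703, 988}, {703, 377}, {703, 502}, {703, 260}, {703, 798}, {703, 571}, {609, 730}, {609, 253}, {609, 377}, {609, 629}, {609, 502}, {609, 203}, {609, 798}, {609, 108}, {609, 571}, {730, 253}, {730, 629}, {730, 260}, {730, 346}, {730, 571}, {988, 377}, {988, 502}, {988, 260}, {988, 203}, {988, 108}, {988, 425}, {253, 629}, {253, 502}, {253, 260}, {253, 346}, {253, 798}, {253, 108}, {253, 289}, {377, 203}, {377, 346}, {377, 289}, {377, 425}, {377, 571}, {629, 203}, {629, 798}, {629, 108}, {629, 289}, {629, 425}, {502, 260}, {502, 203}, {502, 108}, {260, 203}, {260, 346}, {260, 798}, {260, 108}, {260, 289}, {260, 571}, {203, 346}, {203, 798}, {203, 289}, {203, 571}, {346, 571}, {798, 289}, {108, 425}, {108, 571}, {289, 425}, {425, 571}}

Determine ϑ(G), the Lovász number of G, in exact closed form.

N(293) = {749, 901, 622, 623, 595, 455, 338, 268, 677, 482, 674, 252, 609, 730, 988, 502, 203, 289}, |N(293)| = 18.
deg(425) = 18; N(425) = {901, 859, 622, 623, 440, 388, 268, 677, 676, 482, 674, 628, 988, 377, 629, 108, 289, 571}.
N(595) = {440, 455, 338, 290, 676, 985, 690, 482, 674, 628, 293, 252, 629, 502, 203, 108, 289, 571}, |N(595)| = 18.
N(455) = {749, 901, 859, 622, 623, 440, 595, 388, 290, 985, 482, 628, 293, 609, 203, 346, 798, 571}, |N(455)| = 18.
G on 37 vertices is 18-regular; strongly regular (37,18,8,9).
The 3 distinct eigenvalues: [18.0, 2.5414, -3.5414].
ϑ = −N·λ_min/(λ_max−λ_min) = −37·(-sqrt(37)/2 - 1/2)/(18−(-sqrt(37)/2 - 1/2)) = sqrt(37).
ϑ(G) ≈ 6.08276253.

sqrt(37)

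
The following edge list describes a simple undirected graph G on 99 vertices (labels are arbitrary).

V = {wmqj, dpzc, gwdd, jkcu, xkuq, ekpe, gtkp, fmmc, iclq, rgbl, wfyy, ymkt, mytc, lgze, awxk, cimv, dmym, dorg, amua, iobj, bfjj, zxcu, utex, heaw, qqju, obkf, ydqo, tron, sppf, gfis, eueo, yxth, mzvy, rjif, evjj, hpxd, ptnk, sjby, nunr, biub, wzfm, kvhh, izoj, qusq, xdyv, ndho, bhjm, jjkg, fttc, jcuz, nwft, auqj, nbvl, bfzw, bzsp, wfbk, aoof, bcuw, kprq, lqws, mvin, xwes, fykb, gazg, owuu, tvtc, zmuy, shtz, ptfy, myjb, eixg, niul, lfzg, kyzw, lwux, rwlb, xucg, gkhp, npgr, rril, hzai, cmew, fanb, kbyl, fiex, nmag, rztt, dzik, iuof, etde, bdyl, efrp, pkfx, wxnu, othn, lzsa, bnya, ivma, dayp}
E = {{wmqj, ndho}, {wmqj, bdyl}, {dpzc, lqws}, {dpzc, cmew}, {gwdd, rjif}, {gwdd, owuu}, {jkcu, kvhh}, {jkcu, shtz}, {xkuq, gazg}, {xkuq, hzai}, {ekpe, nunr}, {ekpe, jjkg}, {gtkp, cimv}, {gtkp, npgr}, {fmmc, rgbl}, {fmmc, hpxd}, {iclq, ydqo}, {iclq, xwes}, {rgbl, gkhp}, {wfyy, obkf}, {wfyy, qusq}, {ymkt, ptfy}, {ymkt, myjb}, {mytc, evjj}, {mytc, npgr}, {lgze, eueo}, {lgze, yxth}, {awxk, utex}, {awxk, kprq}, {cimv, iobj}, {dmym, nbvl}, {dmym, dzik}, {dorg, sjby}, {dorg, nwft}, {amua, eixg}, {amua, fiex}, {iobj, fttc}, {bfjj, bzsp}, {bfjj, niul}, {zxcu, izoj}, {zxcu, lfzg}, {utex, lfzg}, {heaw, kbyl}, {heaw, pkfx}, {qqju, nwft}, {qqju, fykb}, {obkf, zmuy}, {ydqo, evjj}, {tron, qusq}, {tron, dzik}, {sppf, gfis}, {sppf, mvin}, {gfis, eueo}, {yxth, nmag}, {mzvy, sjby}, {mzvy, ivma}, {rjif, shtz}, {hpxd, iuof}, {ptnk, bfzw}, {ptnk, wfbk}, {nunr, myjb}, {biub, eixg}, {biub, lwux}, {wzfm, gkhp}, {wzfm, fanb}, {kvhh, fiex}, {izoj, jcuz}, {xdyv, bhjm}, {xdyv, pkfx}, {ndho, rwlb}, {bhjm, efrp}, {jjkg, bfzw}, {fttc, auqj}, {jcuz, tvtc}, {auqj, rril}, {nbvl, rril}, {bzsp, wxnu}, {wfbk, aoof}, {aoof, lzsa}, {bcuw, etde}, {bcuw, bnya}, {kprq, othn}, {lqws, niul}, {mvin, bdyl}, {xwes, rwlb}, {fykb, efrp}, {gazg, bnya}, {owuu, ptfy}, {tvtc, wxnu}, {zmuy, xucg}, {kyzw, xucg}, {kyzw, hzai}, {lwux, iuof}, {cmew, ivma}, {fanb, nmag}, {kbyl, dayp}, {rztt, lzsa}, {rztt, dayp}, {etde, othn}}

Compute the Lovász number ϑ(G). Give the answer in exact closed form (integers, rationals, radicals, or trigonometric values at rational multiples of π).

99*cos(pi/99)/(cos(pi/99) + 1)

N(amua) = {eixg, fiex}, |N(amua)| = 2.
Vertex zmuy has 2 neighbors: obkf, xucg.
N(npgr) = {gtkp, mytc}, |N(npgr)| = 2.
Vertex ptnk has 2 neighbors: bfzw, wfbk.
99-vertex 2-regular graph: connected 2-regular on 99 ⇒ C_{99}.
Distinct eigenvalues (to 4 d.p.): [2.0, 1.996, 1.9839, 1.9639, 1.9359, 1.9001, 1.8567, 1.8059, 1.7477, 1.6825, 1.6105, 1.5321, 1.4475, 1.357, 1.2611, 1.1601, 1.0545, 0.9445, 0.8308, 0.7138, 0.5938, 0.4715, 0.3473, 0.2217, 0.0952, -0.0317, -0.1585, -0.2846, -0.4096, -0.5329, -0.6541, -0.7727, -0.8881, -1.0, -1.1078, -1.2112, -1.3097, -1.4029, -1.4905, -1.5721, -1.6474, -1.716, -1.7777, -1.8322, -1.8794, -1.919, -1.9509, -1.9749, -1.9909, -1.999].
With N=99: ϑ(G) = 99·(-(-1)*2*cos(pi/99))/(2−(-2*cos(pi/99))) = 99*cos(pi/99)/(cos(pi/99) + 1).
ϑ(G) ≈ 49.48754.
α=49, χ(Ḡ)=50; ϑ=99*cos(pi/99)/(cos(pi/99) + 1) lies between (both strict).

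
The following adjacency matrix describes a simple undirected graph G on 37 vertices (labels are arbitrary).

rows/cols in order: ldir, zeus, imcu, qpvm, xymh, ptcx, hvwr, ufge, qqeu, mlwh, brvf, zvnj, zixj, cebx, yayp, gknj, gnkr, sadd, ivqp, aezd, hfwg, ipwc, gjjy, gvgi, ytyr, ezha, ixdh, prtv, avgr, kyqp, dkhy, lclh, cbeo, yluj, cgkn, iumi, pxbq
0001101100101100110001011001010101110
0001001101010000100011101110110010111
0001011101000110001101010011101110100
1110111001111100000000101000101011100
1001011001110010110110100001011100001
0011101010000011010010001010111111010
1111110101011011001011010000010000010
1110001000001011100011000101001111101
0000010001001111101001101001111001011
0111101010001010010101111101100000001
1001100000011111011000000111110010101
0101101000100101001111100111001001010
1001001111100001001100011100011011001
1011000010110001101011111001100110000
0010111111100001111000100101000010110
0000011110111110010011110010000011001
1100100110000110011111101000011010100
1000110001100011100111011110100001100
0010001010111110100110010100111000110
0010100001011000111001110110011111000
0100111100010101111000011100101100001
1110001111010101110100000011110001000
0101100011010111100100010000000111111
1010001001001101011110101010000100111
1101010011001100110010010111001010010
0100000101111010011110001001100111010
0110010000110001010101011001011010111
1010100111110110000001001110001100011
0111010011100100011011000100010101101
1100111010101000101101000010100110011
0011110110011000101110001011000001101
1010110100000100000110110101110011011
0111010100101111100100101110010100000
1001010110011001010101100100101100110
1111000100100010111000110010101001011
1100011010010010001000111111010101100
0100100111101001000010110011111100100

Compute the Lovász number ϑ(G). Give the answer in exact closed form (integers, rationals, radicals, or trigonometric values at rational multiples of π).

sqrt(37)

Vertex mlwh has 18 neighbors: zeus, imcu, qpvm, xymh, hvwr, qqeu, zixj, yayp, sadd, aezd, ipwc, gjjy, gvgi, ytyr, ezha, prtv, avgr, pxbq.
Vertex cebx has 18 neighbors: ldir, imcu, qpvm, qqeu, brvf, zvnj, gknj, gnkr, ivqp, hfwg, ipwc, gjjy, gvgi, ytyr, prtv, avgr, lclh, cbeo.
N(gnkr) = {ldir, zeus, xymh, ufge, qqeu, cebx, yayp, sadd, ivqp, aezd, hfwg, ipwc, gjjy, ytyr, kyqp, dkhy, cbeo, cgkn}, |N(gnkr)| = 18.
N(hfwg) = {zeus, xymh, ptcx, hvwr, ufge, zvnj, cebx, gknj, gnkr, sadd, ivqp, gvgi, ytyr, ezha, avgr, dkhy, lclh, pxbq}, |N(hfwg)| = 18.
37-vertex 18-regular graph: strongly regular (37,18,8,9).
spec(A) ≈ [18.0, 2.54138, -3.54138] (distinct, 5 d.p.).
ϑ = −N·λ_min/(λ_max−λ_min) = −37·(-sqrt(37)/2 - 1/2)/(18−(-sqrt(37)/2 - 1/2)) = sqrt(37).
≈ 6.082763 (to 6 d.p.).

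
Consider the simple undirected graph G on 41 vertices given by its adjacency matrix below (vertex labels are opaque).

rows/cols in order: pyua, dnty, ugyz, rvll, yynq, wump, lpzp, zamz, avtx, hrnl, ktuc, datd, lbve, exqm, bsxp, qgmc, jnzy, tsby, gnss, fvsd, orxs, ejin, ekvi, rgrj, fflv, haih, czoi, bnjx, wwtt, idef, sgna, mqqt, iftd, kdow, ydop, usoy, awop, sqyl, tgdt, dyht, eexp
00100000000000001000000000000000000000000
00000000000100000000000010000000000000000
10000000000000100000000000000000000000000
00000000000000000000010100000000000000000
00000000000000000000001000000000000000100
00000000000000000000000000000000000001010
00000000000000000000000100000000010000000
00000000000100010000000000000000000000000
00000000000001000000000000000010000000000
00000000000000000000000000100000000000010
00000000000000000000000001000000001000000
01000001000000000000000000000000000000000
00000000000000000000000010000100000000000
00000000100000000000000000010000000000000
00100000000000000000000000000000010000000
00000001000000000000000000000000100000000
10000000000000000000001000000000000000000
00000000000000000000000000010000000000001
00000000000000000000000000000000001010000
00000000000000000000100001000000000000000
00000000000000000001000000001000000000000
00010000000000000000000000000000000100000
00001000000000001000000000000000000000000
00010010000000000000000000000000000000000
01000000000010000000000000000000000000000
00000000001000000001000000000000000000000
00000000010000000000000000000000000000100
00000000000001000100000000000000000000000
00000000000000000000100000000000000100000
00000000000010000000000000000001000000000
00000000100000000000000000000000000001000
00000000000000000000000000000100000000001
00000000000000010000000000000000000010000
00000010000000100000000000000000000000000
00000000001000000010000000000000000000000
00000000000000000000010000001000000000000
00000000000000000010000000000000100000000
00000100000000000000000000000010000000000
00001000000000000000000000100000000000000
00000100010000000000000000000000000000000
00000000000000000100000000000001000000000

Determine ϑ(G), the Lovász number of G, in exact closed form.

41*cos(pi/41)/(cos(pi/41) + 1)

deg(qgmc) = 2; N(qgmc) = {zamz, iftd}.
Vertex haih has 2 neighbors: ktuc, fvsd.
Vertex tsby has 2 neighbors: bnjx, eexp.
N(jnzy) = {pyua, ekvi}, |N(jnzy)| = 2.
2-regular, N=41; the odd cycle C_{41}.
Distinct eigenvalues (to 6 d.p.): [2.0, 1.976561, 1.906793, 1.792331, 1.635859, 1.441043, 1.212451, 0.95544, 0.676034, 0.380782, 0.076605, -0.229367, -0.529963, -0.818137, -1.087135, -1.330651, -1.542978, -1.719139, -1.855005, -1.947391, -1.994132].
−41·(-2*cos(pi/41)) / ((2)−(-2*cos(pi/41))) = 41*cos(pi/41)/(cos(pi/41) + 1) = ϑ(G).
ϑ(G) ≈ 20.4698803.
α=20, χ(Ḡ)=21; ϑ=41*cos(pi/41)/(cos(pi/41) + 1) lies between (both strict).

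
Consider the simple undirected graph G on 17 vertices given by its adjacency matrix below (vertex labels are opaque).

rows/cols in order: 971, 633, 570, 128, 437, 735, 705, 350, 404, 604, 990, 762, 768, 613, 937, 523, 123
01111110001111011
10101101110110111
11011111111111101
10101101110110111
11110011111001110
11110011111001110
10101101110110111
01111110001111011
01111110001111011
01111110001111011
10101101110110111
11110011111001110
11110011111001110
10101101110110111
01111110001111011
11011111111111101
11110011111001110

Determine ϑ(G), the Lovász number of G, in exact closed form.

5

deg(613) = 12; N(613) = {971, 570, 437, 735, 350, 404, 604, 762, 768, 937, 523, 123}.
Vertex 350 has 12 neighbors: 633, 570, 128, 437, 735, 705, 990, 762, 768, 613, 523, 123.
Vertex 570 has 15 neighbors: 971, 633, 128, 437, 735, 705, 350, 404, 604, 990, 762, 768, 613, 937, 123.
Vertex 604 has 12 neighbors: 633, 570, 128, 437, 735, 705, 990, 762, 768, 613, 523, 123.
K_{5,5,5,2} (perfect); ϑ(G) = α(G) = max{5,5,5,2} = 5.
= 5.00000… (decimal).
Check 5 ≤ 5 ≤ 5: collapsed.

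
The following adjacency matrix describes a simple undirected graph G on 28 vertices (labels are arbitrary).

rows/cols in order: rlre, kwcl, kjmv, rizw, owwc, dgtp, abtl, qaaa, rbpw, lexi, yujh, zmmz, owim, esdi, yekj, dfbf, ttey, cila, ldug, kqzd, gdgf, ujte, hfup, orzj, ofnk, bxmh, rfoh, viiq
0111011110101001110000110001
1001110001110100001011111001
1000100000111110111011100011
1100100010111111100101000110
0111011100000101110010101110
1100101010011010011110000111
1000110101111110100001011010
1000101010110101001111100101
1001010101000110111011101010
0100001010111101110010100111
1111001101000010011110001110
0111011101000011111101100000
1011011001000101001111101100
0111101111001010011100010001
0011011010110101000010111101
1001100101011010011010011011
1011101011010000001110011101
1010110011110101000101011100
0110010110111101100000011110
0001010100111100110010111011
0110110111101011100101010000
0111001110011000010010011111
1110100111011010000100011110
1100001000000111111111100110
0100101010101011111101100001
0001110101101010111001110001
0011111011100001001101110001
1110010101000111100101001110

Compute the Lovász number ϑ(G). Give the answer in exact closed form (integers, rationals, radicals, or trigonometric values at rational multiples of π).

7

deg(lexi) = 15; N(lexi) = {kwcl, abtl, rbpw, yujh, zmmz, owim, esdi, dfbf, ttey, cila, gdgf, hfup, bxmh, rfoh, viiq}.
deg(ldug) = 15; N(ldug) = {kwcl, kjmv, dgtp, qaaa, rbpw, yujh, zmmz, owim, esdi, dfbf, ttey, orzj, ofnk, bxmh, rfoh}.
deg(kjmv) = 15; N(kjmv) = {rlre, owwc, yujh, zmmz, owim, esdi, yekj, ttey, cila, ldug, gdgf, ujte, hfup, rfoh, viiq}.
Vertex esdi has 15 neighbors: kwcl, kjmv, rizw, owwc, abtl, qaaa, rbpw, lexi, owim, yekj, cila, ldug, kqzd, orzj, viiq.
15-regular, N=28; Kneser K(8,2) on C(8,2)=28 vertices.
Distinct eigenvalues (to 6 d.p.): [15.0, 1.0, -5.0].
λ_max=15, λ_min=-5; ϑ = −28·λ_min/(λ_max−λ_min) = 7.
≈ 7.000000 (to 6 d.p.).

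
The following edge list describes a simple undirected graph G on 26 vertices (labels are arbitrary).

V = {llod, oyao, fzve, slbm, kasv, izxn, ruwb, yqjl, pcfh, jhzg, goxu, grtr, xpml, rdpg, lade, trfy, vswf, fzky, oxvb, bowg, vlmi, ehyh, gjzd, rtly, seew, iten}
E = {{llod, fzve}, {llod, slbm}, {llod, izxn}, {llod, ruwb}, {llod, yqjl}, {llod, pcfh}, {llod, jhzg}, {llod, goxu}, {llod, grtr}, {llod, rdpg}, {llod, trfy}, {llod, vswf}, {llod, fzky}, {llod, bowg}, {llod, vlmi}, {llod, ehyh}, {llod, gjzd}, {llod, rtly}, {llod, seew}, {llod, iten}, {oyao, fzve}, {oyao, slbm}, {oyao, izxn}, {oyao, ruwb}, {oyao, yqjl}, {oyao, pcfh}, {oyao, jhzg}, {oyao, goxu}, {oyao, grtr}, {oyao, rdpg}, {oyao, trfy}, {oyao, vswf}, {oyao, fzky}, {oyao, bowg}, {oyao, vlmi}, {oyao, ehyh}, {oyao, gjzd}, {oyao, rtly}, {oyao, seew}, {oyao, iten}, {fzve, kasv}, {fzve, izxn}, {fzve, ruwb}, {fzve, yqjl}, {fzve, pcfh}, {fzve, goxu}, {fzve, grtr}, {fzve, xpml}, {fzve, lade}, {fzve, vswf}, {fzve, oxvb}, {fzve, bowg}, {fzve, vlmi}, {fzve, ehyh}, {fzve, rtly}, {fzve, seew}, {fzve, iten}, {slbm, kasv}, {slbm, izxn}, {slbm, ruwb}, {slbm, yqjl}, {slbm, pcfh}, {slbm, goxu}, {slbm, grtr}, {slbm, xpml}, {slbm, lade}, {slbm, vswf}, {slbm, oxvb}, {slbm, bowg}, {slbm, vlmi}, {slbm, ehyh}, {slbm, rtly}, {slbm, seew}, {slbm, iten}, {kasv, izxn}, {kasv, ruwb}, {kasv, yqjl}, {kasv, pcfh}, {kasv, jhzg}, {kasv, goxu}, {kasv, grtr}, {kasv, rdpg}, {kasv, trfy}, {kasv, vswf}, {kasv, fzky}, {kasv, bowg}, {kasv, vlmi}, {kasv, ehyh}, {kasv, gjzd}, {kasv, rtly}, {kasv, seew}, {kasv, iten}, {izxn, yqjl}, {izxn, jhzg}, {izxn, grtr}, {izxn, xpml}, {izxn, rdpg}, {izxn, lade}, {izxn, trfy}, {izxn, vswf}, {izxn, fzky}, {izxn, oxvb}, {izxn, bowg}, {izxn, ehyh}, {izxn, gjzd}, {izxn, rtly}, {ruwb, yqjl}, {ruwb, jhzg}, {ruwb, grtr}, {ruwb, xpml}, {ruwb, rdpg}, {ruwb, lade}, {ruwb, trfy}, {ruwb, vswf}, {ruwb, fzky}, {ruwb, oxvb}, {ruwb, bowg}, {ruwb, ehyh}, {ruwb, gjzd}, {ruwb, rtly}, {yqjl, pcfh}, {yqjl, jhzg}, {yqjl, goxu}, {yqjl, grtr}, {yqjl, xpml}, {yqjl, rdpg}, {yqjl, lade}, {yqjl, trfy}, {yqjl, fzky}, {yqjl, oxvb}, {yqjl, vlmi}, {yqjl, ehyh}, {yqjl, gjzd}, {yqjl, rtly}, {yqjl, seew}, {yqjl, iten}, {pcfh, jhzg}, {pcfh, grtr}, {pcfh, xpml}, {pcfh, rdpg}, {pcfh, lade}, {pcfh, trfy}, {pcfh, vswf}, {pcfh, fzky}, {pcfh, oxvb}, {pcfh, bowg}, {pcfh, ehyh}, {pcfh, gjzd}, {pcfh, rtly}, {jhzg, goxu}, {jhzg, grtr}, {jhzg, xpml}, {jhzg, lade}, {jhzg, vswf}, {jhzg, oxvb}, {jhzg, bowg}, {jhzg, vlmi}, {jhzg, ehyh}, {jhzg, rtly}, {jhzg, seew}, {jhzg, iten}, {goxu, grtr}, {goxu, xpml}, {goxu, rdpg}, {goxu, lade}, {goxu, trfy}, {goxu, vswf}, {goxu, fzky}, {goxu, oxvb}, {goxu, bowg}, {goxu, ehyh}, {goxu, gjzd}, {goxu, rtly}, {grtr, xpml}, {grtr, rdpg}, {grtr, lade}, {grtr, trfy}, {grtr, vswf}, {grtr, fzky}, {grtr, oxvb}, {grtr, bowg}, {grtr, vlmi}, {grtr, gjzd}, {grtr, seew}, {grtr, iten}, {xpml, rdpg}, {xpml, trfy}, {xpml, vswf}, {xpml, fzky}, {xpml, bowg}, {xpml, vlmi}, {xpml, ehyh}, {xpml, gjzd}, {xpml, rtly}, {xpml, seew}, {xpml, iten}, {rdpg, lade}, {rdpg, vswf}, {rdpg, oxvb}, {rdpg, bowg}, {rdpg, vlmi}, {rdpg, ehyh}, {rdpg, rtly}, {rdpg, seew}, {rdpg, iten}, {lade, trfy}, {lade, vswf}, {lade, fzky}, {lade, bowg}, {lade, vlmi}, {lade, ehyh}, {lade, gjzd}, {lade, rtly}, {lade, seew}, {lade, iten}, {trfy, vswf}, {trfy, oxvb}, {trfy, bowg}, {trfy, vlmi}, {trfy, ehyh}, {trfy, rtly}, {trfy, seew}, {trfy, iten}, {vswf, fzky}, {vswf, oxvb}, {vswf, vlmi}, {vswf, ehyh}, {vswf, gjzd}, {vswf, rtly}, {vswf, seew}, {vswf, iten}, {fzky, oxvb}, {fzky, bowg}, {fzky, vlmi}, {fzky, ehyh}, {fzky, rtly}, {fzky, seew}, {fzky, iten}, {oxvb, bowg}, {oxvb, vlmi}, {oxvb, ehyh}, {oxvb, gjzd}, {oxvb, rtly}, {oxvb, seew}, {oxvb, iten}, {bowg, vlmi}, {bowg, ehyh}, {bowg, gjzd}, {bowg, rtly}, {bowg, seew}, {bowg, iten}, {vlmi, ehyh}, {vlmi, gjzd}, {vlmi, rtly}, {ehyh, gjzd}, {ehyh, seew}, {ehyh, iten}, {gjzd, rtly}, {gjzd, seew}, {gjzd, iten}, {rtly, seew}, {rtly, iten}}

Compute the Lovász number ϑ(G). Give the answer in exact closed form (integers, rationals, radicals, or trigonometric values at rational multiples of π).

Vertex slbm has 19 neighbors: llod, oyao, kasv, izxn, ruwb, yqjl, pcfh, goxu, grtr, xpml, lade, vswf, oxvb, bowg, vlmi, ehyh, rtly, seew, iten.
Vertex goxu has 19 neighbors: llod, oyao, fzve, slbm, kasv, yqjl, jhzg, grtr, xpml, rdpg, lade, trfy, vswf, fzky, oxvb, bowg, ehyh, gjzd, rtly.
N(gjzd) = {llod, oyao, kasv, izxn, ruwb, yqjl, pcfh, goxu, grtr, xpml, lade, vswf, oxvb, bowg, vlmi, ehyh, rtly, seew, iten}, |N(gjzd)| = 19.
N(ehyh) = {llod, oyao, fzve, slbm, kasv, izxn, ruwb, yqjl, pcfh, jhzg, goxu, xpml, rdpg, lade, trfy, vswf, fzky, oxvb, bowg, vlmi, gjzd, seew, iten}, |N(ehyh)| = 23.
G = K_{7,7,6,3,3}: α = 7 = χ(Ḡ), so ϑ = 7.
≈ 7.0000000 (to 7 d.p.).
Sandwich: α(G)=7 ≤ ϑ(G)=7 ≤ χ(Ḡ)=7 (collapsed).

7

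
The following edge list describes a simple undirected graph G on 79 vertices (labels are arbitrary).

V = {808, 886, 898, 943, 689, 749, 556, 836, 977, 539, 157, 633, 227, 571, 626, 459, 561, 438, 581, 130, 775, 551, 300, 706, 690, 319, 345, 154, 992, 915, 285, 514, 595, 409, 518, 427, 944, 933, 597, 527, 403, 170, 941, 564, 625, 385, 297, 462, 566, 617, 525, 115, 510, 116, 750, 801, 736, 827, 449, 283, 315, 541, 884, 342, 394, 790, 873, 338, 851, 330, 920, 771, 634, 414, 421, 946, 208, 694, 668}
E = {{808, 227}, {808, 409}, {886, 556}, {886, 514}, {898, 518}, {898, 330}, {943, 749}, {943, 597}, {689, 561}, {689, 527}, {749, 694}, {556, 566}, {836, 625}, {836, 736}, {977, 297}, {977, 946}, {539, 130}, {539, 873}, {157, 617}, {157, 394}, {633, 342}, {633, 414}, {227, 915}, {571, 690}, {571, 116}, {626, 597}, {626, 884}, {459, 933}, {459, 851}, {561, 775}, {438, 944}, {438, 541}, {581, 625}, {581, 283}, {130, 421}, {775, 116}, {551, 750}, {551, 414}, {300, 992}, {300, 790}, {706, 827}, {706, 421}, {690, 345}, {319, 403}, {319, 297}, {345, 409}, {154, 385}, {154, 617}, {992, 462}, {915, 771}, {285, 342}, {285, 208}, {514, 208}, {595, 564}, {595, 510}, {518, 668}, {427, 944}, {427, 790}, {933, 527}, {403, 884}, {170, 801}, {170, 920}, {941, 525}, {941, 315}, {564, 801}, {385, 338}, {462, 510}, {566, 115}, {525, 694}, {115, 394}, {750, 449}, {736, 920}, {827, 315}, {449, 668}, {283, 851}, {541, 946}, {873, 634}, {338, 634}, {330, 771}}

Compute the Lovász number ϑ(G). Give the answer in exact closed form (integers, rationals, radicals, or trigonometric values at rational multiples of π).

79*cos(pi/79)/(cos(pi/79) + 1)

deg(944) = 2; N(944) = {438, 427}.
N(556) = {886, 566}, |N(556)| = 2.
Vertex 157 has 2 neighbors: 617, 394.
N(626) = {597, 884}, |N(626)| = 2.
G on 79 vertices is 2-regular; a single 79-cycle (edge-transitive).
The 40 distinct eigenvalues: [2.0, 1.9937, 1.9748, 1.9433, 1.8996, 1.8439, 1.7766, 1.698, 1.6086, 1.5091, 1.4001, 1.2822, 1.1562, 1.0229, 0.8831, 0.7377, 0.5877, 0.434, 0.2775, 0.1192, -0.0398, -0.1985, -0.356, -0.5112, -0.6632, -0.8111, -0.9537, -1.0904, -1.2202, -1.3422, -1.4558, -1.5601, -1.6546, -1.7386, -1.8117, -1.8733, -1.923, -1.9606, -1.9858, -1.9984].
Lovász: ϑ = −79(-2*cos(pi/79))/(2+-(-1)*2*cos(pi/79)) = 79*cos(pi/79)/(cos(pi/79) + 1).
ϑ(G) ≈ 39.48437942.
Lovász sandwich 39 ≤ 79*cos(pi/79)/(cos(pi/79) + 1) ≤ 40: both strict.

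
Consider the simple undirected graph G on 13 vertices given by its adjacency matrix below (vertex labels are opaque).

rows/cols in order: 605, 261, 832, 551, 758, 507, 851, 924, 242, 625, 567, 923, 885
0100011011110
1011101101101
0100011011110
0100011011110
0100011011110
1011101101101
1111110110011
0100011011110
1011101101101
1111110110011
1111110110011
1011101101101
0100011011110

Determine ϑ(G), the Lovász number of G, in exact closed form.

Vertex 923 has 9 neighbors: 605, 832, 551, 758, 851, 924, 625, 567, 885.
deg(758) = 7; N(758) = {261, 507, 851, 242, 625, 567, 923}.
N(851) = {605, 261, 832, 551, 758, 507, 924, 242, 923, 885}, |N(851)| = 10.
deg(242) = 9; N(242) = {605, 832, 551, 758, 851, 924, 625, 567, 885}.
G = K_{6,4,3}: α = 6 = χ(Ḡ), so ϑ = 6.
Numerically 6.0000000.
Lovász sandwich 6 ≤ 6 ≤ 6: collapsed.

6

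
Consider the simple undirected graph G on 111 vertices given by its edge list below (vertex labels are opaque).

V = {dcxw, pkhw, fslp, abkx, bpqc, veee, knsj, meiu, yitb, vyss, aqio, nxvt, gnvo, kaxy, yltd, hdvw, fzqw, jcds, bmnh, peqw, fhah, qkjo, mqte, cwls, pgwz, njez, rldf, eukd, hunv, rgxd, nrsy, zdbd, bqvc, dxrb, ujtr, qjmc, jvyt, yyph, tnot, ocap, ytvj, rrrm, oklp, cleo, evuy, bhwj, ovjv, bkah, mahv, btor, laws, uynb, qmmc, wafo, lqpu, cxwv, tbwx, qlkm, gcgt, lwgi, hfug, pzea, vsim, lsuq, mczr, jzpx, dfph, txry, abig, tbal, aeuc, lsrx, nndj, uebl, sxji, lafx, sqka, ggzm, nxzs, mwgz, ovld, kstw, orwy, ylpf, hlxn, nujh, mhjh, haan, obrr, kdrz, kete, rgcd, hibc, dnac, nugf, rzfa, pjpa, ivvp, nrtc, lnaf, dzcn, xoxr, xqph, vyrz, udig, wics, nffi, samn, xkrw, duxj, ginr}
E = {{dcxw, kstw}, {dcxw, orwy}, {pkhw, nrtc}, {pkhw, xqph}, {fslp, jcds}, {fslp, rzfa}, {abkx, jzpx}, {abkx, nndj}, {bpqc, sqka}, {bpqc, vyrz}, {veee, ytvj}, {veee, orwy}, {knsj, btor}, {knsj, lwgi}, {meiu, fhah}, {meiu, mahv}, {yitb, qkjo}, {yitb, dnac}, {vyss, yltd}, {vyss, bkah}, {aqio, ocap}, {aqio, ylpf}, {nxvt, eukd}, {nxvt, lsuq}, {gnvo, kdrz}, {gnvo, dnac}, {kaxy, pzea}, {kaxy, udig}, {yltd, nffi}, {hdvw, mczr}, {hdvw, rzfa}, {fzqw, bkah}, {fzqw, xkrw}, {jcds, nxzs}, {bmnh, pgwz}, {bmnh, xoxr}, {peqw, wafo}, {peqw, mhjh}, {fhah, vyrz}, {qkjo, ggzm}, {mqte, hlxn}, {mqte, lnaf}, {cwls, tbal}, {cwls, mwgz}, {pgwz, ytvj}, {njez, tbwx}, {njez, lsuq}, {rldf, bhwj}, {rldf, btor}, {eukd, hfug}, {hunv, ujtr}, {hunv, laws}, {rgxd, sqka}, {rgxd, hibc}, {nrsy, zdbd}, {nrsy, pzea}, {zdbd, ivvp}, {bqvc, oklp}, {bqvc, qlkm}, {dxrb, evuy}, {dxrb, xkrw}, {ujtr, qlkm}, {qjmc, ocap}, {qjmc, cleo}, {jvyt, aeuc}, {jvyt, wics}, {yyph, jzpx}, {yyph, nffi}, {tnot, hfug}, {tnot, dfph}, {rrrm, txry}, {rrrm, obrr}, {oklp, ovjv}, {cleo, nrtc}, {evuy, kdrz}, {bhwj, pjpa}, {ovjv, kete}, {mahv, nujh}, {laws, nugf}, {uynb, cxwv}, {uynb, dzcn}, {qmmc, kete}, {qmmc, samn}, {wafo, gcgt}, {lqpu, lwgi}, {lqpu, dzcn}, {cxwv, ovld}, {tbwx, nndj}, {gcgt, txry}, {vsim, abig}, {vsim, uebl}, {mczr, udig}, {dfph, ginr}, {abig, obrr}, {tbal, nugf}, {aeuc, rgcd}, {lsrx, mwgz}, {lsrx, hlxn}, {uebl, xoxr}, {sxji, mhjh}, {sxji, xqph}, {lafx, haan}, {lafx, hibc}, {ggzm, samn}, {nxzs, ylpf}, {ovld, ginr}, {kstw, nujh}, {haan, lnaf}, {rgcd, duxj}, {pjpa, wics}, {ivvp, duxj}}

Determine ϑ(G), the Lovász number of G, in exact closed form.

N(xkrw) = {fzqw, dxrb}, |N(xkrw)| = 2.
deg(aqio) = 2; N(aqio) = {ocap, ylpf}.
Vertex cleo has 2 neighbors: qjmc, nrtc.
Vertex nndj has 2 neighbors: abkx, tbwx.
deg(v) = 2 for all v (|V|=111); the odd cycle C_{111}.
Distinct eigenvalues (to 4 d.p.): [2.0, 1.9968, 1.9872, 1.9712, 1.949, 1.9204, 1.8858, 1.845, 1.7984, 1.746, 1.688, 1.6247, 1.5561, 1.4825, 1.4042, 1.3213, 1.2343, 1.1433, 1.0486, 0.9506, 0.8495, 0.7457, 0.6395, 0.5313, 0.4214, 0.3101, 0.1978, 0.0849, -0.0283, -0.1414, -0.254, -0.3659, -0.4765, -0.5856, -0.6929, -0.7979, -0.9004, -1.0, -1.0964, -1.1893, -1.2783, -1.3633, -1.4439, -1.5199, -1.591, -1.657, -1.7177, -1.7729, -1.8225, -1.8661, -1.9039, -1.9355, -1.9609, -1.98, -1.9928, -1.9992].
λ_max=2, λ_min=-2*cos(pi/111); ϑ = −111·λ_min/(λ_max−λ_min) = 111*cos(pi/111)/(cos(pi/111) + 1).
Numerically 55.48888410.
Lovász sandwich 55 ≤ 111*cos(pi/111)/(cos(pi/111) + 1) ≤ 56: both strict.

111*cos(pi/111)/(cos(pi/111) + 1)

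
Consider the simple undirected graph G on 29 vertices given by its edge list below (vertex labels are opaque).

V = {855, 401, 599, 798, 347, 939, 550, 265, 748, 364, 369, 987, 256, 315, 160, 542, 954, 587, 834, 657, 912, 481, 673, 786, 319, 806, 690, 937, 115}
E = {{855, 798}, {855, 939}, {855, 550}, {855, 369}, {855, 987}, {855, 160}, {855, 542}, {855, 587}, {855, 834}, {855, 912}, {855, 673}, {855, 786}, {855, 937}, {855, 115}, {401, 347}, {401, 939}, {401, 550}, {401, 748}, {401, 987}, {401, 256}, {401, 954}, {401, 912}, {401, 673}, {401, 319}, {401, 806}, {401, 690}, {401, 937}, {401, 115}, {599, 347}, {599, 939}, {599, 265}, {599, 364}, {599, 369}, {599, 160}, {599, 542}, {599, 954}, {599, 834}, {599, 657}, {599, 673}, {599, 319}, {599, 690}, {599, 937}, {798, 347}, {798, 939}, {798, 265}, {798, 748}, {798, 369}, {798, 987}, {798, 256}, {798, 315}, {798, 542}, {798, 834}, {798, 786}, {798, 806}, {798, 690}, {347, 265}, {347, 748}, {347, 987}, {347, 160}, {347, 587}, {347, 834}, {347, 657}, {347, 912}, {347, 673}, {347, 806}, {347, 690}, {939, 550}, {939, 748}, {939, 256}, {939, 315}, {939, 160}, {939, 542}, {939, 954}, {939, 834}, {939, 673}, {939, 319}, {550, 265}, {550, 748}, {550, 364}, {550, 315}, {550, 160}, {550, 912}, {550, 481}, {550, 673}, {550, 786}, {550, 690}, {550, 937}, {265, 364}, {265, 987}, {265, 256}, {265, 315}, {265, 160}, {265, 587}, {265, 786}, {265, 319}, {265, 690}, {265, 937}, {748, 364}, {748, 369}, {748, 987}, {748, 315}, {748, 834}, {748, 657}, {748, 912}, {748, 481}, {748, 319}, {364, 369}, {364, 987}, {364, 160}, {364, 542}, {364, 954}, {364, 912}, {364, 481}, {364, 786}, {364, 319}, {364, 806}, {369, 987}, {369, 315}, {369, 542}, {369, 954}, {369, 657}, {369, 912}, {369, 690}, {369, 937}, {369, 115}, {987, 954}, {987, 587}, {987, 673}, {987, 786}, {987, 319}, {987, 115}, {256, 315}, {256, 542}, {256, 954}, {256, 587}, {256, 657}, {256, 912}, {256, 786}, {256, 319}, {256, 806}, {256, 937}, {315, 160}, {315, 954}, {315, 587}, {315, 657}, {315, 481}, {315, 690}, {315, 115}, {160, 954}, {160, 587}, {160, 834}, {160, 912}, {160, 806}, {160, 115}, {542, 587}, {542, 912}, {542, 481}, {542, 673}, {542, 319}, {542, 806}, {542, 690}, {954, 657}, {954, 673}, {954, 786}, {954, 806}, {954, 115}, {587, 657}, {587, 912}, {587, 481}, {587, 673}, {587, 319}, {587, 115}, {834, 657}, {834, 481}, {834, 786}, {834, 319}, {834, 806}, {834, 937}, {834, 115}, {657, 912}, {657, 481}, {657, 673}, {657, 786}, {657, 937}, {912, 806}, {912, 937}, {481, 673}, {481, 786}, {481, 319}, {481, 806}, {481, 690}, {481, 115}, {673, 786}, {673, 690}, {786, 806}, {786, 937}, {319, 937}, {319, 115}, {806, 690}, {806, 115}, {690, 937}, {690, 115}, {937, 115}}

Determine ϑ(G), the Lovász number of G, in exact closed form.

sqrt(29)

N(657) = {599, 347, 748, 369, 256, 315, 954, 587, 834, 912, 481, 673, 786, 937}, |N(657)| = 14.
Vertex 481 has 14 neighbors: 550, 748, 364, 315, 542, 587, 834, 657, 673, 786, 319, 806, 690, 115.
deg(806) = 14; N(806) = {401, 798, 347, 364, 256, 160, 542, 954, 834, 912, 481, 786, 690, 115}.
deg(786) = 14; N(786) = {855, 798, 550, 265, 364, 987, 256, 954, 834, 657, 481, 673, 806, 937}.
deg(v) = 14 for all v (|V|=29); strongly regular (29,14,6,7).
A has 3 distinct eigenvalues ≈ [14.0, 2.193, -3.193].
Lovász: ϑ = −29(-sqrt(29)/2 - 1/2)/(14+-(-sqrt(29)/2 - 1/2)) = sqrt(29).
≈ 5.38516481 (to 8 d.p.).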